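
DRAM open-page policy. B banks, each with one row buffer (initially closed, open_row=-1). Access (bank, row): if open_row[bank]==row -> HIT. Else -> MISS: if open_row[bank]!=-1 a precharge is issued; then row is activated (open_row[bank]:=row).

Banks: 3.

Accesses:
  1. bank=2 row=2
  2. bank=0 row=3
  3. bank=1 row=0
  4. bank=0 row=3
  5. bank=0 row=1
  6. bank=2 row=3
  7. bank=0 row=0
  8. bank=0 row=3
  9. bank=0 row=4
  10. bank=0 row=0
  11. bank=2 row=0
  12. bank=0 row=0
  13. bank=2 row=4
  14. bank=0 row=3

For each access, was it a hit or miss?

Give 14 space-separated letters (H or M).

Answer: M M M H M M M M M M M H M M

Derivation:
Acc 1: bank2 row2 -> MISS (open row2); precharges=0
Acc 2: bank0 row3 -> MISS (open row3); precharges=0
Acc 3: bank1 row0 -> MISS (open row0); precharges=0
Acc 4: bank0 row3 -> HIT
Acc 5: bank0 row1 -> MISS (open row1); precharges=1
Acc 6: bank2 row3 -> MISS (open row3); precharges=2
Acc 7: bank0 row0 -> MISS (open row0); precharges=3
Acc 8: bank0 row3 -> MISS (open row3); precharges=4
Acc 9: bank0 row4 -> MISS (open row4); precharges=5
Acc 10: bank0 row0 -> MISS (open row0); precharges=6
Acc 11: bank2 row0 -> MISS (open row0); precharges=7
Acc 12: bank0 row0 -> HIT
Acc 13: bank2 row4 -> MISS (open row4); precharges=8
Acc 14: bank0 row3 -> MISS (open row3); precharges=9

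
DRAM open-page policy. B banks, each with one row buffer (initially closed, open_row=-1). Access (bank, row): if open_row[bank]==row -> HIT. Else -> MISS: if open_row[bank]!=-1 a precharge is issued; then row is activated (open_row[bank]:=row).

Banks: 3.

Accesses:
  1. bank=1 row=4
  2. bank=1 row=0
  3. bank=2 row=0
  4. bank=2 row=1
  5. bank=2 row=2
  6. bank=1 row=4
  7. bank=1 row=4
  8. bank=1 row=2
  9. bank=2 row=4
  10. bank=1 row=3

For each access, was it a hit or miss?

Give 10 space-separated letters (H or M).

Answer: M M M M M M H M M M

Derivation:
Acc 1: bank1 row4 -> MISS (open row4); precharges=0
Acc 2: bank1 row0 -> MISS (open row0); precharges=1
Acc 3: bank2 row0 -> MISS (open row0); precharges=1
Acc 4: bank2 row1 -> MISS (open row1); precharges=2
Acc 5: bank2 row2 -> MISS (open row2); precharges=3
Acc 6: bank1 row4 -> MISS (open row4); precharges=4
Acc 7: bank1 row4 -> HIT
Acc 8: bank1 row2 -> MISS (open row2); precharges=5
Acc 9: bank2 row4 -> MISS (open row4); precharges=6
Acc 10: bank1 row3 -> MISS (open row3); precharges=7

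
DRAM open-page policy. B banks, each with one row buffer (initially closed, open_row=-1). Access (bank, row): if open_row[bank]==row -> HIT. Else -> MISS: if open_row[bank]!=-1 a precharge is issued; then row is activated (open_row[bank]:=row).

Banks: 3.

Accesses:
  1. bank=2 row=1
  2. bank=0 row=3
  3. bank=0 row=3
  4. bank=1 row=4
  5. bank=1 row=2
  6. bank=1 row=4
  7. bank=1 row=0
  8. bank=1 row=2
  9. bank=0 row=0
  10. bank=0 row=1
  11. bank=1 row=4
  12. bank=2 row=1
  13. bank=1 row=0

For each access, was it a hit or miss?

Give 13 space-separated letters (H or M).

Acc 1: bank2 row1 -> MISS (open row1); precharges=0
Acc 2: bank0 row3 -> MISS (open row3); precharges=0
Acc 3: bank0 row3 -> HIT
Acc 4: bank1 row4 -> MISS (open row4); precharges=0
Acc 5: bank1 row2 -> MISS (open row2); precharges=1
Acc 6: bank1 row4 -> MISS (open row4); precharges=2
Acc 7: bank1 row0 -> MISS (open row0); precharges=3
Acc 8: bank1 row2 -> MISS (open row2); precharges=4
Acc 9: bank0 row0 -> MISS (open row0); precharges=5
Acc 10: bank0 row1 -> MISS (open row1); precharges=6
Acc 11: bank1 row4 -> MISS (open row4); precharges=7
Acc 12: bank2 row1 -> HIT
Acc 13: bank1 row0 -> MISS (open row0); precharges=8

Answer: M M H M M M M M M M M H M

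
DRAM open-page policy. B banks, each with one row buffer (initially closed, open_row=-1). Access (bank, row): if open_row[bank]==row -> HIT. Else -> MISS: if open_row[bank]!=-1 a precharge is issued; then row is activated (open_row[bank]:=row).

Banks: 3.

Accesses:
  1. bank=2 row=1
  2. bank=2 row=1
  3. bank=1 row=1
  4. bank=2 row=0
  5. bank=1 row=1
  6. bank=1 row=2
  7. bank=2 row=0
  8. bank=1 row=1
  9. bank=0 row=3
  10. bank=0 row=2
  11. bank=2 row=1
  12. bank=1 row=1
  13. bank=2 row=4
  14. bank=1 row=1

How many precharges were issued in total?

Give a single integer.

Answer: 6

Derivation:
Acc 1: bank2 row1 -> MISS (open row1); precharges=0
Acc 2: bank2 row1 -> HIT
Acc 3: bank1 row1 -> MISS (open row1); precharges=0
Acc 4: bank2 row0 -> MISS (open row0); precharges=1
Acc 5: bank1 row1 -> HIT
Acc 6: bank1 row2 -> MISS (open row2); precharges=2
Acc 7: bank2 row0 -> HIT
Acc 8: bank1 row1 -> MISS (open row1); precharges=3
Acc 9: bank0 row3 -> MISS (open row3); precharges=3
Acc 10: bank0 row2 -> MISS (open row2); precharges=4
Acc 11: bank2 row1 -> MISS (open row1); precharges=5
Acc 12: bank1 row1 -> HIT
Acc 13: bank2 row4 -> MISS (open row4); precharges=6
Acc 14: bank1 row1 -> HIT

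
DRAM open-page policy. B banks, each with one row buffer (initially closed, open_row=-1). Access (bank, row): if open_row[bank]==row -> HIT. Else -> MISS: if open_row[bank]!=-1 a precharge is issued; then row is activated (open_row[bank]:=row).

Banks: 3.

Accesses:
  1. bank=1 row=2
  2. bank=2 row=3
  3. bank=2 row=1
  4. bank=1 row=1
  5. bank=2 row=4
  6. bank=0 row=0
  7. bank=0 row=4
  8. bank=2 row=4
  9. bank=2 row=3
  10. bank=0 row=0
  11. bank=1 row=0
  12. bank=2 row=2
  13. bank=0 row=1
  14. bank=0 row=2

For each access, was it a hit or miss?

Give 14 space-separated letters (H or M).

Acc 1: bank1 row2 -> MISS (open row2); precharges=0
Acc 2: bank2 row3 -> MISS (open row3); precharges=0
Acc 3: bank2 row1 -> MISS (open row1); precharges=1
Acc 4: bank1 row1 -> MISS (open row1); precharges=2
Acc 5: bank2 row4 -> MISS (open row4); precharges=3
Acc 6: bank0 row0 -> MISS (open row0); precharges=3
Acc 7: bank0 row4 -> MISS (open row4); precharges=4
Acc 8: bank2 row4 -> HIT
Acc 9: bank2 row3 -> MISS (open row3); precharges=5
Acc 10: bank0 row0 -> MISS (open row0); precharges=6
Acc 11: bank1 row0 -> MISS (open row0); precharges=7
Acc 12: bank2 row2 -> MISS (open row2); precharges=8
Acc 13: bank0 row1 -> MISS (open row1); precharges=9
Acc 14: bank0 row2 -> MISS (open row2); precharges=10

Answer: M M M M M M M H M M M M M M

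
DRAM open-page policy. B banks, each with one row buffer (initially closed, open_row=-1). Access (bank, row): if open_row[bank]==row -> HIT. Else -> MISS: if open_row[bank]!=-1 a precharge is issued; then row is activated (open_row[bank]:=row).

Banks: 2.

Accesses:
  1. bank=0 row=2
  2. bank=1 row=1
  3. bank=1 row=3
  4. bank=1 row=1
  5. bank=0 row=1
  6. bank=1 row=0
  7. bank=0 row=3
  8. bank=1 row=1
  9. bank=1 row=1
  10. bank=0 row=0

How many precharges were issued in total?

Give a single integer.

Acc 1: bank0 row2 -> MISS (open row2); precharges=0
Acc 2: bank1 row1 -> MISS (open row1); precharges=0
Acc 3: bank1 row3 -> MISS (open row3); precharges=1
Acc 4: bank1 row1 -> MISS (open row1); precharges=2
Acc 5: bank0 row1 -> MISS (open row1); precharges=3
Acc 6: bank1 row0 -> MISS (open row0); precharges=4
Acc 7: bank0 row3 -> MISS (open row3); precharges=5
Acc 8: bank1 row1 -> MISS (open row1); precharges=6
Acc 9: bank1 row1 -> HIT
Acc 10: bank0 row0 -> MISS (open row0); precharges=7

Answer: 7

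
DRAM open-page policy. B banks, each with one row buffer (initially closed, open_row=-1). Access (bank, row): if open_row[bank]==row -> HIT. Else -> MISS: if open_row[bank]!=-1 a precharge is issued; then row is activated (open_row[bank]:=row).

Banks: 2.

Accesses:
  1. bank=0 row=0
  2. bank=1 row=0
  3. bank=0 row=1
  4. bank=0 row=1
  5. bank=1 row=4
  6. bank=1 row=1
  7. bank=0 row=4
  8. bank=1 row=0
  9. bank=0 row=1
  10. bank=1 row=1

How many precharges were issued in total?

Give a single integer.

Answer: 7

Derivation:
Acc 1: bank0 row0 -> MISS (open row0); precharges=0
Acc 2: bank1 row0 -> MISS (open row0); precharges=0
Acc 3: bank0 row1 -> MISS (open row1); precharges=1
Acc 4: bank0 row1 -> HIT
Acc 5: bank1 row4 -> MISS (open row4); precharges=2
Acc 6: bank1 row1 -> MISS (open row1); precharges=3
Acc 7: bank0 row4 -> MISS (open row4); precharges=4
Acc 8: bank1 row0 -> MISS (open row0); precharges=5
Acc 9: bank0 row1 -> MISS (open row1); precharges=6
Acc 10: bank1 row1 -> MISS (open row1); precharges=7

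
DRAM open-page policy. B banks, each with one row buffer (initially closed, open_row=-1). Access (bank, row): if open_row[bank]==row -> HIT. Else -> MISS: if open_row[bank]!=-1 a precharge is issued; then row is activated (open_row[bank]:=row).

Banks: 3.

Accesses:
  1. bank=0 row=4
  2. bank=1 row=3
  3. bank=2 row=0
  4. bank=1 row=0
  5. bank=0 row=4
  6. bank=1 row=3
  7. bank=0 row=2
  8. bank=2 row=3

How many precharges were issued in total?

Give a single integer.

Acc 1: bank0 row4 -> MISS (open row4); precharges=0
Acc 2: bank1 row3 -> MISS (open row3); precharges=0
Acc 3: bank2 row0 -> MISS (open row0); precharges=0
Acc 4: bank1 row0 -> MISS (open row0); precharges=1
Acc 5: bank0 row4 -> HIT
Acc 6: bank1 row3 -> MISS (open row3); precharges=2
Acc 7: bank0 row2 -> MISS (open row2); precharges=3
Acc 8: bank2 row3 -> MISS (open row3); precharges=4

Answer: 4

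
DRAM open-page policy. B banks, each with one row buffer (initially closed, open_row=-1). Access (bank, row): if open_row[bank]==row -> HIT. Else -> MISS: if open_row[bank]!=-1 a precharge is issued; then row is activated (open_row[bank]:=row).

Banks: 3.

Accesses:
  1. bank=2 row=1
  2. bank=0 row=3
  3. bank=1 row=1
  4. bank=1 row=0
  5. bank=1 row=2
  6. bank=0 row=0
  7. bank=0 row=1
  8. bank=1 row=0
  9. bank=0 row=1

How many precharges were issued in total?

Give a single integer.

Acc 1: bank2 row1 -> MISS (open row1); precharges=0
Acc 2: bank0 row3 -> MISS (open row3); precharges=0
Acc 3: bank1 row1 -> MISS (open row1); precharges=0
Acc 4: bank1 row0 -> MISS (open row0); precharges=1
Acc 5: bank1 row2 -> MISS (open row2); precharges=2
Acc 6: bank0 row0 -> MISS (open row0); precharges=3
Acc 7: bank0 row1 -> MISS (open row1); precharges=4
Acc 8: bank1 row0 -> MISS (open row0); precharges=5
Acc 9: bank0 row1 -> HIT

Answer: 5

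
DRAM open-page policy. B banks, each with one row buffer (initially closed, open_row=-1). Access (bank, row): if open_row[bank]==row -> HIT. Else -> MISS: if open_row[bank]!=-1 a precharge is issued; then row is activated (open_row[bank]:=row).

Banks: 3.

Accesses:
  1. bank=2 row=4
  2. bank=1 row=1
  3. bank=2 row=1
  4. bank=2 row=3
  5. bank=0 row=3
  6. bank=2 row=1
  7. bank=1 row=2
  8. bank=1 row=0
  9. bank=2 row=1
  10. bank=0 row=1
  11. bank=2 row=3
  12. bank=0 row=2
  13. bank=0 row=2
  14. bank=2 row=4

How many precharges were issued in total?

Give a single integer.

Answer: 9

Derivation:
Acc 1: bank2 row4 -> MISS (open row4); precharges=0
Acc 2: bank1 row1 -> MISS (open row1); precharges=0
Acc 3: bank2 row1 -> MISS (open row1); precharges=1
Acc 4: bank2 row3 -> MISS (open row3); precharges=2
Acc 5: bank0 row3 -> MISS (open row3); precharges=2
Acc 6: bank2 row1 -> MISS (open row1); precharges=3
Acc 7: bank1 row2 -> MISS (open row2); precharges=4
Acc 8: bank1 row0 -> MISS (open row0); precharges=5
Acc 9: bank2 row1 -> HIT
Acc 10: bank0 row1 -> MISS (open row1); precharges=6
Acc 11: bank2 row3 -> MISS (open row3); precharges=7
Acc 12: bank0 row2 -> MISS (open row2); precharges=8
Acc 13: bank0 row2 -> HIT
Acc 14: bank2 row4 -> MISS (open row4); precharges=9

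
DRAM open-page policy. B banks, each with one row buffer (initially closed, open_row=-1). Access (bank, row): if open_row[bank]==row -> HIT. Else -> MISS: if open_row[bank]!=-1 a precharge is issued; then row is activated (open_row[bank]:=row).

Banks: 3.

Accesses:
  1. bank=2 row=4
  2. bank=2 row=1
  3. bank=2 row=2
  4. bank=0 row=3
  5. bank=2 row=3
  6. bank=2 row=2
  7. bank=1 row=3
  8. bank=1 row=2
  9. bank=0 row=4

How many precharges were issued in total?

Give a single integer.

Acc 1: bank2 row4 -> MISS (open row4); precharges=0
Acc 2: bank2 row1 -> MISS (open row1); precharges=1
Acc 3: bank2 row2 -> MISS (open row2); precharges=2
Acc 4: bank0 row3 -> MISS (open row3); precharges=2
Acc 5: bank2 row3 -> MISS (open row3); precharges=3
Acc 6: bank2 row2 -> MISS (open row2); precharges=4
Acc 7: bank1 row3 -> MISS (open row3); precharges=4
Acc 8: bank1 row2 -> MISS (open row2); precharges=5
Acc 9: bank0 row4 -> MISS (open row4); precharges=6

Answer: 6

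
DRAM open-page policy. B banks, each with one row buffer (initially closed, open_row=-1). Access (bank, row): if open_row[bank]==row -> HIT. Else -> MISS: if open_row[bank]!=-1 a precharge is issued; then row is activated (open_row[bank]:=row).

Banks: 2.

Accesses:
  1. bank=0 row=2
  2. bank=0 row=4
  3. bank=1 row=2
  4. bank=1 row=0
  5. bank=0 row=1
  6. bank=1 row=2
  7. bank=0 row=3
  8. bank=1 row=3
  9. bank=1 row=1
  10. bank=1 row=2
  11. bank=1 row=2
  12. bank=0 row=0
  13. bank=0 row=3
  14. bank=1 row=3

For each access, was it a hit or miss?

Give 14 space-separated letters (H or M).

Acc 1: bank0 row2 -> MISS (open row2); precharges=0
Acc 2: bank0 row4 -> MISS (open row4); precharges=1
Acc 3: bank1 row2 -> MISS (open row2); precharges=1
Acc 4: bank1 row0 -> MISS (open row0); precharges=2
Acc 5: bank0 row1 -> MISS (open row1); precharges=3
Acc 6: bank1 row2 -> MISS (open row2); precharges=4
Acc 7: bank0 row3 -> MISS (open row3); precharges=5
Acc 8: bank1 row3 -> MISS (open row3); precharges=6
Acc 9: bank1 row1 -> MISS (open row1); precharges=7
Acc 10: bank1 row2 -> MISS (open row2); precharges=8
Acc 11: bank1 row2 -> HIT
Acc 12: bank0 row0 -> MISS (open row0); precharges=9
Acc 13: bank0 row3 -> MISS (open row3); precharges=10
Acc 14: bank1 row3 -> MISS (open row3); precharges=11

Answer: M M M M M M M M M M H M M M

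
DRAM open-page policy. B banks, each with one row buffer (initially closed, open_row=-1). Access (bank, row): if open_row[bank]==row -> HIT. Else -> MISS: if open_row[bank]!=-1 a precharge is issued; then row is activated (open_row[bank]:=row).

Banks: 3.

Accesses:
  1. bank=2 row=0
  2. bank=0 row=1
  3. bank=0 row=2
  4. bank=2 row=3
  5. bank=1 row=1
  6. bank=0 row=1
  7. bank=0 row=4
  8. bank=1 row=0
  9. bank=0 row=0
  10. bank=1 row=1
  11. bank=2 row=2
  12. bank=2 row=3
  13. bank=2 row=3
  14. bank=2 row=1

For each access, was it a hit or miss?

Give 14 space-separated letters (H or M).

Answer: M M M M M M M M M M M M H M

Derivation:
Acc 1: bank2 row0 -> MISS (open row0); precharges=0
Acc 2: bank0 row1 -> MISS (open row1); precharges=0
Acc 3: bank0 row2 -> MISS (open row2); precharges=1
Acc 4: bank2 row3 -> MISS (open row3); precharges=2
Acc 5: bank1 row1 -> MISS (open row1); precharges=2
Acc 6: bank0 row1 -> MISS (open row1); precharges=3
Acc 7: bank0 row4 -> MISS (open row4); precharges=4
Acc 8: bank1 row0 -> MISS (open row0); precharges=5
Acc 9: bank0 row0 -> MISS (open row0); precharges=6
Acc 10: bank1 row1 -> MISS (open row1); precharges=7
Acc 11: bank2 row2 -> MISS (open row2); precharges=8
Acc 12: bank2 row3 -> MISS (open row3); precharges=9
Acc 13: bank2 row3 -> HIT
Acc 14: bank2 row1 -> MISS (open row1); precharges=10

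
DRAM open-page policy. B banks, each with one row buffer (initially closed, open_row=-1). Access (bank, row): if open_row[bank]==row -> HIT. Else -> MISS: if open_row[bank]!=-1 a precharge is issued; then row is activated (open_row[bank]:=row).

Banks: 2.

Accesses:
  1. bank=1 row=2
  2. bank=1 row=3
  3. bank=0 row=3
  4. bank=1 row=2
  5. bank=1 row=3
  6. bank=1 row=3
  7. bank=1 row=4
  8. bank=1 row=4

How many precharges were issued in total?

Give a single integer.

Acc 1: bank1 row2 -> MISS (open row2); precharges=0
Acc 2: bank1 row3 -> MISS (open row3); precharges=1
Acc 3: bank0 row3 -> MISS (open row3); precharges=1
Acc 4: bank1 row2 -> MISS (open row2); precharges=2
Acc 5: bank1 row3 -> MISS (open row3); precharges=3
Acc 6: bank1 row3 -> HIT
Acc 7: bank1 row4 -> MISS (open row4); precharges=4
Acc 8: bank1 row4 -> HIT

Answer: 4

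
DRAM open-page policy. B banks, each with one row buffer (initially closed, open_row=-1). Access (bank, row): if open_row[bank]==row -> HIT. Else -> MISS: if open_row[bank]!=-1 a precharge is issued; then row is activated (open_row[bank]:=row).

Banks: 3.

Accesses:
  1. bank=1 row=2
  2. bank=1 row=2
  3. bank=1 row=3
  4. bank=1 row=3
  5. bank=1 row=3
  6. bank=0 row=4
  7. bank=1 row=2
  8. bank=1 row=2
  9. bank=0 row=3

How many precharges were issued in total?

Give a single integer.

Answer: 3

Derivation:
Acc 1: bank1 row2 -> MISS (open row2); precharges=0
Acc 2: bank1 row2 -> HIT
Acc 3: bank1 row3 -> MISS (open row3); precharges=1
Acc 4: bank1 row3 -> HIT
Acc 5: bank1 row3 -> HIT
Acc 6: bank0 row4 -> MISS (open row4); precharges=1
Acc 7: bank1 row2 -> MISS (open row2); precharges=2
Acc 8: bank1 row2 -> HIT
Acc 9: bank0 row3 -> MISS (open row3); precharges=3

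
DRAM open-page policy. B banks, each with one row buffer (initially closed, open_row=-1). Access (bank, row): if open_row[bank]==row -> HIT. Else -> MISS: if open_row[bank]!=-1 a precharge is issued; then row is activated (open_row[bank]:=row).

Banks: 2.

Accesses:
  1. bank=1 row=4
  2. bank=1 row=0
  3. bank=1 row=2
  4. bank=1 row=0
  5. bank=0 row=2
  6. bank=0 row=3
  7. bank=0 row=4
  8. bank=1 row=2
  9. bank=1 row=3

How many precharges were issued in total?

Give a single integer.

Answer: 7

Derivation:
Acc 1: bank1 row4 -> MISS (open row4); precharges=0
Acc 2: bank1 row0 -> MISS (open row0); precharges=1
Acc 3: bank1 row2 -> MISS (open row2); precharges=2
Acc 4: bank1 row0 -> MISS (open row0); precharges=3
Acc 5: bank0 row2 -> MISS (open row2); precharges=3
Acc 6: bank0 row3 -> MISS (open row3); precharges=4
Acc 7: bank0 row4 -> MISS (open row4); precharges=5
Acc 8: bank1 row2 -> MISS (open row2); precharges=6
Acc 9: bank1 row3 -> MISS (open row3); precharges=7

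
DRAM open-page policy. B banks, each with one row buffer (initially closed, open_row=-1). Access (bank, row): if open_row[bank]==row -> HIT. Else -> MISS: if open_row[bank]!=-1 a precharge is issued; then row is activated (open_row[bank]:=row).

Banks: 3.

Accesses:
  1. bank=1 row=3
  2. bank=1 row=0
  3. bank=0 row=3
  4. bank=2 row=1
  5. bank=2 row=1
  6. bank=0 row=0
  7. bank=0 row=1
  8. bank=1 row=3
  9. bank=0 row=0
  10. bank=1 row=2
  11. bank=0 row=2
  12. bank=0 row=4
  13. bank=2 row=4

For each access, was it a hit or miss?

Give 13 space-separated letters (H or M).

Acc 1: bank1 row3 -> MISS (open row3); precharges=0
Acc 2: bank1 row0 -> MISS (open row0); precharges=1
Acc 3: bank0 row3 -> MISS (open row3); precharges=1
Acc 4: bank2 row1 -> MISS (open row1); precharges=1
Acc 5: bank2 row1 -> HIT
Acc 6: bank0 row0 -> MISS (open row0); precharges=2
Acc 7: bank0 row1 -> MISS (open row1); precharges=3
Acc 8: bank1 row3 -> MISS (open row3); precharges=4
Acc 9: bank0 row0 -> MISS (open row0); precharges=5
Acc 10: bank1 row2 -> MISS (open row2); precharges=6
Acc 11: bank0 row2 -> MISS (open row2); precharges=7
Acc 12: bank0 row4 -> MISS (open row4); precharges=8
Acc 13: bank2 row4 -> MISS (open row4); precharges=9

Answer: M M M M H M M M M M M M M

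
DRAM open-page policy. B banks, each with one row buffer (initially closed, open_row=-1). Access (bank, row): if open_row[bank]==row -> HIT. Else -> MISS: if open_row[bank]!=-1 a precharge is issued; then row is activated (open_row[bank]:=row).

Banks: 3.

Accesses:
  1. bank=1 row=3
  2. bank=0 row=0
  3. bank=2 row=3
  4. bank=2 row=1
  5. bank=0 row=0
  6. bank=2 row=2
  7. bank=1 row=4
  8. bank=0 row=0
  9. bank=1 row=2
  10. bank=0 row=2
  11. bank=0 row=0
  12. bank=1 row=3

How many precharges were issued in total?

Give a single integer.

Acc 1: bank1 row3 -> MISS (open row3); precharges=0
Acc 2: bank0 row0 -> MISS (open row0); precharges=0
Acc 3: bank2 row3 -> MISS (open row3); precharges=0
Acc 4: bank2 row1 -> MISS (open row1); precharges=1
Acc 5: bank0 row0 -> HIT
Acc 6: bank2 row2 -> MISS (open row2); precharges=2
Acc 7: bank1 row4 -> MISS (open row4); precharges=3
Acc 8: bank0 row0 -> HIT
Acc 9: bank1 row2 -> MISS (open row2); precharges=4
Acc 10: bank0 row2 -> MISS (open row2); precharges=5
Acc 11: bank0 row0 -> MISS (open row0); precharges=6
Acc 12: bank1 row3 -> MISS (open row3); precharges=7

Answer: 7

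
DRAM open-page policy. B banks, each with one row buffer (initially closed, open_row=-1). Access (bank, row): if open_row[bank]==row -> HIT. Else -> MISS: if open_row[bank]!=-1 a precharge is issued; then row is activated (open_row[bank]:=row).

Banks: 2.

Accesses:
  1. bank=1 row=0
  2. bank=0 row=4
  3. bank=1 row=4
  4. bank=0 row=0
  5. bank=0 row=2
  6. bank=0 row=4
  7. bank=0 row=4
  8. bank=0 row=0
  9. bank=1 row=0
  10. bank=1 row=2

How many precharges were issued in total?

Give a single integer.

Acc 1: bank1 row0 -> MISS (open row0); precharges=0
Acc 2: bank0 row4 -> MISS (open row4); precharges=0
Acc 3: bank1 row4 -> MISS (open row4); precharges=1
Acc 4: bank0 row0 -> MISS (open row0); precharges=2
Acc 5: bank0 row2 -> MISS (open row2); precharges=3
Acc 6: bank0 row4 -> MISS (open row4); precharges=4
Acc 7: bank0 row4 -> HIT
Acc 8: bank0 row0 -> MISS (open row0); precharges=5
Acc 9: bank1 row0 -> MISS (open row0); precharges=6
Acc 10: bank1 row2 -> MISS (open row2); precharges=7

Answer: 7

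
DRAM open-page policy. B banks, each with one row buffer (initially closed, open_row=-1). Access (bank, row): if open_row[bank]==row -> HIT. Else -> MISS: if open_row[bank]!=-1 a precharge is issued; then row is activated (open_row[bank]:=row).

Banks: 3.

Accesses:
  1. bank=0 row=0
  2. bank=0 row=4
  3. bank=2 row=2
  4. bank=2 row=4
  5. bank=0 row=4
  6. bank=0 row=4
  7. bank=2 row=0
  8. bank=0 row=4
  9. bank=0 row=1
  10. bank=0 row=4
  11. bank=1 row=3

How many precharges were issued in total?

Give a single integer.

Acc 1: bank0 row0 -> MISS (open row0); precharges=0
Acc 2: bank0 row4 -> MISS (open row4); precharges=1
Acc 3: bank2 row2 -> MISS (open row2); precharges=1
Acc 4: bank2 row4 -> MISS (open row4); precharges=2
Acc 5: bank0 row4 -> HIT
Acc 6: bank0 row4 -> HIT
Acc 7: bank2 row0 -> MISS (open row0); precharges=3
Acc 8: bank0 row4 -> HIT
Acc 9: bank0 row1 -> MISS (open row1); precharges=4
Acc 10: bank0 row4 -> MISS (open row4); precharges=5
Acc 11: bank1 row3 -> MISS (open row3); precharges=5

Answer: 5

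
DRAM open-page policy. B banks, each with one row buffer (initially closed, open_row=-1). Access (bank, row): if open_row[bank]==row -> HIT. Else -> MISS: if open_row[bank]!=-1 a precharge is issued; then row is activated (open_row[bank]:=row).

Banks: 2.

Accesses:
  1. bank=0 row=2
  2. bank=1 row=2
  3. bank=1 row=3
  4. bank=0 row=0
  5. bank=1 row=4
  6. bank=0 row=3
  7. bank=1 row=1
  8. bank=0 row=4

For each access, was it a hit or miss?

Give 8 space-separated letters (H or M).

Answer: M M M M M M M M

Derivation:
Acc 1: bank0 row2 -> MISS (open row2); precharges=0
Acc 2: bank1 row2 -> MISS (open row2); precharges=0
Acc 3: bank1 row3 -> MISS (open row3); precharges=1
Acc 4: bank0 row0 -> MISS (open row0); precharges=2
Acc 5: bank1 row4 -> MISS (open row4); precharges=3
Acc 6: bank0 row3 -> MISS (open row3); precharges=4
Acc 7: bank1 row1 -> MISS (open row1); precharges=5
Acc 8: bank0 row4 -> MISS (open row4); precharges=6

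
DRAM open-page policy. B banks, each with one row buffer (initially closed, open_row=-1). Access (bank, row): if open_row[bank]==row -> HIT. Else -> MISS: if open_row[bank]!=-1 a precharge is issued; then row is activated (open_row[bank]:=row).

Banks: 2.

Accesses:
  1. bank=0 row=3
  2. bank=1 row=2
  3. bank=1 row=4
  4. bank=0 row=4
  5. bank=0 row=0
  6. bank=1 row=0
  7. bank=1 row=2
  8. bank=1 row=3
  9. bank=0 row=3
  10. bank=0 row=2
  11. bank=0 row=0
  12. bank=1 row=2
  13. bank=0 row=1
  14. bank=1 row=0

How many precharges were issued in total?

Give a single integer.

Answer: 12

Derivation:
Acc 1: bank0 row3 -> MISS (open row3); precharges=0
Acc 2: bank1 row2 -> MISS (open row2); precharges=0
Acc 3: bank1 row4 -> MISS (open row4); precharges=1
Acc 4: bank0 row4 -> MISS (open row4); precharges=2
Acc 5: bank0 row0 -> MISS (open row0); precharges=3
Acc 6: bank1 row0 -> MISS (open row0); precharges=4
Acc 7: bank1 row2 -> MISS (open row2); precharges=5
Acc 8: bank1 row3 -> MISS (open row3); precharges=6
Acc 9: bank0 row3 -> MISS (open row3); precharges=7
Acc 10: bank0 row2 -> MISS (open row2); precharges=8
Acc 11: bank0 row0 -> MISS (open row0); precharges=9
Acc 12: bank1 row2 -> MISS (open row2); precharges=10
Acc 13: bank0 row1 -> MISS (open row1); precharges=11
Acc 14: bank1 row0 -> MISS (open row0); precharges=12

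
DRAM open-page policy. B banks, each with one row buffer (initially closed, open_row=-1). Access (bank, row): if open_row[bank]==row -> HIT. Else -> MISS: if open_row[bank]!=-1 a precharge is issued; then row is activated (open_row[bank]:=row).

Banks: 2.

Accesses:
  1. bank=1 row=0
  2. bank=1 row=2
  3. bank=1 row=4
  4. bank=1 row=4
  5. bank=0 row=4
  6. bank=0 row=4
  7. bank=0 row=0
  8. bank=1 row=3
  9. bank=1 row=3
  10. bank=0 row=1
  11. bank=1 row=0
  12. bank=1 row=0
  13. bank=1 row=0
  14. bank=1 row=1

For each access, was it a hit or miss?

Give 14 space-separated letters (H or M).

Acc 1: bank1 row0 -> MISS (open row0); precharges=0
Acc 2: bank1 row2 -> MISS (open row2); precharges=1
Acc 3: bank1 row4 -> MISS (open row4); precharges=2
Acc 4: bank1 row4 -> HIT
Acc 5: bank0 row4 -> MISS (open row4); precharges=2
Acc 6: bank0 row4 -> HIT
Acc 7: bank0 row0 -> MISS (open row0); precharges=3
Acc 8: bank1 row3 -> MISS (open row3); precharges=4
Acc 9: bank1 row3 -> HIT
Acc 10: bank0 row1 -> MISS (open row1); precharges=5
Acc 11: bank1 row0 -> MISS (open row0); precharges=6
Acc 12: bank1 row0 -> HIT
Acc 13: bank1 row0 -> HIT
Acc 14: bank1 row1 -> MISS (open row1); precharges=7

Answer: M M M H M H M M H M M H H M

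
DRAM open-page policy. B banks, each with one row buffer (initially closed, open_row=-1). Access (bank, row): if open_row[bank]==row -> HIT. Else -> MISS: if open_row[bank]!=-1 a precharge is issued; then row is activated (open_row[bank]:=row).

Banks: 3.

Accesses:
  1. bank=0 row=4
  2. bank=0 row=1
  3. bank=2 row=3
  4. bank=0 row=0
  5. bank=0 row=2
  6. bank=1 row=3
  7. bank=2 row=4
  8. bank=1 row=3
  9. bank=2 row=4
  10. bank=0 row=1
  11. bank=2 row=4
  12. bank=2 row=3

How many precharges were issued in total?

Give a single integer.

Acc 1: bank0 row4 -> MISS (open row4); precharges=0
Acc 2: bank0 row1 -> MISS (open row1); precharges=1
Acc 3: bank2 row3 -> MISS (open row3); precharges=1
Acc 4: bank0 row0 -> MISS (open row0); precharges=2
Acc 5: bank0 row2 -> MISS (open row2); precharges=3
Acc 6: bank1 row3 -> MISS (open row3); precharges=3
Acc 7: bank2 row4 -> MISS (open row4); precharges=4
Acc 8: bank1 row3 -> HIT
Acc 9: bank2 row4 -> HIT
Acc 10: bank0 row1 -> MISS (open row1); precharges=5
Acc 11: bank2 row4 -> HIT
Acc 12: bank2 row3 -> MISS (open row3); precharges=6

Answer: 6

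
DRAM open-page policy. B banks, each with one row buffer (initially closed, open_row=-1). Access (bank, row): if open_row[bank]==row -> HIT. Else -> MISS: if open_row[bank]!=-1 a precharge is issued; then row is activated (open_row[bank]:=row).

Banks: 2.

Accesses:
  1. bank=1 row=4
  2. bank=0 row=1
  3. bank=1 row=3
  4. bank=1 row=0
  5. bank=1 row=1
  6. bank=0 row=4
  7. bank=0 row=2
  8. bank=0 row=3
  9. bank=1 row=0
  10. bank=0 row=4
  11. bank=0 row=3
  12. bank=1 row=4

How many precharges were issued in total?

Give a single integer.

Acc 1: bank1 row4 -> MISS (open row4); precharges=0
Acc 2: bank0 row1 -> MISS (open row1); precharges=0
Acc 3: bank1 row3 -> MISS (open row3); precharges=1
Acc 4: bank1 row0 -> MISS (open row0); precharges=2
Acc 5: bank1 row1 -> MISS (open row1); precharges=3
Acc 6: bank0 row4 -> MISS (open row4); precharges=4
Acc 7: bank0 row2 -> MISS (open row2); precharges=5
Acc 8: bank0 row3 -> MISS (open row3); precharges=6
Acc 9: bank1 row0 -> MISS (open row0); precharges=7
Acc 10: bank0 row4 -> MISS (open row4); precharges=8
Acc 11: bank0 row3 -> MISS (open row3); precharges=9
Acc 12: bank1 row4 -> MISS (open row4); precharges=10

Answer: 10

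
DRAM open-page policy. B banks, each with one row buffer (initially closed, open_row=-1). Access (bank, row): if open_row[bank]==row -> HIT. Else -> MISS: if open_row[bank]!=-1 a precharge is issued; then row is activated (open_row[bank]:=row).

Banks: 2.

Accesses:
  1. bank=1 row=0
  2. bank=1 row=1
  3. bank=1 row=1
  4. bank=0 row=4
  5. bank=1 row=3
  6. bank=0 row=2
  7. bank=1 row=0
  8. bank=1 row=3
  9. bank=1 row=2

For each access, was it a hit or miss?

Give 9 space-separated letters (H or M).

Answer: M M H M M M M M M

Derivation:
Acc 1: bank1 row0 -> MISS (open row0); precharges=0
Acc 2: bank1 row1 -> MISS (open row1); precharges=1
Acc 3: bank1 row1 -> HIT
Acc 4: bank0 row4 -> MISS (open row4); precharges=1
Acc 5: bank1 row3 -> MISS (open row3); precharges=2
Acc 6: bank0 row2 -> MISS (open row2); precharges=3
Acc 7: bank1 row0 -> MISS (open row0); precharges=4
Acc 8: bank1 row3 -> MISS (open row3); precharges=5
Acc 9: bank1 row2 -> MISS (open row2); precharges=6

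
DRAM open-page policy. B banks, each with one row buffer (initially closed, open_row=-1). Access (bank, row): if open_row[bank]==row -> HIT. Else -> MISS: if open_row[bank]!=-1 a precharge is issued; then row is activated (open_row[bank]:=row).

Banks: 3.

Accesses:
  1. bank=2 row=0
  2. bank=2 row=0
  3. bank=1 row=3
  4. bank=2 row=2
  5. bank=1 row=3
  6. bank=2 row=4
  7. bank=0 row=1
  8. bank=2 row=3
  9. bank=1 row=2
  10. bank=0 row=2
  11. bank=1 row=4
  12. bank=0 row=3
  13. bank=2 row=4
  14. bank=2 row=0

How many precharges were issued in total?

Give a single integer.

Acc 1: bank2 row0 -> MISS (open row0); precharges=0
Acc 2: bank2 row0 -> HIT
Acc 3: bank1 row3 -> MISS (open row3); precharges=0
Acc 4: bank2 row2 -> MISS (open row2); precharges=1
Acc 5: bank1 row3 -> HIT
Acc 6: bank2 row4 -> MISS (open row4); precharges=2
Acc 7: bank0 row1 -> MISS (open row1); precharges=2
Acc 8: bank2 row3 -> MISS (open row3); precharges=3
Acc 9: bank1 row2 -> MISS (open row2); precharges=4
Acc 10: bank0 row2 -> MISS (open row2); precharges=5
Acc 11: bank1 row4 -> MISS (open row4); precharges=6
Acc 12: bank0 row3 -> MISS (open row3); precharges=7
Acc 13: bank2 row4 -> MISS (open row4); precharges=8
Acc 14: bank2 row0 -> MISS (open row0); precharges=9

Answer: 9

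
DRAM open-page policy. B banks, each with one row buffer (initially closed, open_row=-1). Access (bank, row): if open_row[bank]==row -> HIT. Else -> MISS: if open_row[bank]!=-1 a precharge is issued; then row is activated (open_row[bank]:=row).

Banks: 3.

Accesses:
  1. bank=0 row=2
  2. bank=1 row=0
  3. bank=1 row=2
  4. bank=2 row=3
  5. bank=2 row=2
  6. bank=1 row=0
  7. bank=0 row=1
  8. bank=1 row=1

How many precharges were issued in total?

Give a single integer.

Acc 1: bank0 row2 -> MISS (open row2); precharges=0
Acc 2: bank1 row0 -> MISS (open row0); precharges=0
Acc 3: bank1 row2 -> MISS (open row2); precharges=1
Acc 4: bank2 row3 -> MISS (open row3); precharges=1
Acc 5: bank2 row2 -> MISS (open row2); precharges=2
Acc 6: bank1 row0 -> MISS (open row0); precharges=3
Acc 7: bank0 row1 -> MISS (open row1); precharges=4
Acc 8: bank1 row1 -> MISS (open row1); precharges=5

Answer: 5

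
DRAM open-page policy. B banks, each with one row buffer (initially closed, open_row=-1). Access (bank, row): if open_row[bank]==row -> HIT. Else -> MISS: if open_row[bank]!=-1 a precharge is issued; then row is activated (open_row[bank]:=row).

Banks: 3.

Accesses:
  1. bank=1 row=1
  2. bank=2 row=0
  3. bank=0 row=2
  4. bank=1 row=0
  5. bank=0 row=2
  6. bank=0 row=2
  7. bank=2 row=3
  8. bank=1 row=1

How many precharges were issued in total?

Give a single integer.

Answer: 3

Derivation:
Acc 1: bank1 row1 -> MISS (open row1); precharges=0
Acc 2: bank2 row0 -> MISS (open row0); precharges=0
Acc 3: bank0 row2 -> MISS (open row2); precharges=0
Acc 4: bank1 row0 -> MISS (open row0); precharges=1
Acc 5: bank0 row2 -> HIT
Acc 6: bank0 row2 -> HIT
Acc 7: bank2 row3 -> MISS (open row3); precharges=2
Acc 8: bank1 row1 -> MISS (open row1); precharges=3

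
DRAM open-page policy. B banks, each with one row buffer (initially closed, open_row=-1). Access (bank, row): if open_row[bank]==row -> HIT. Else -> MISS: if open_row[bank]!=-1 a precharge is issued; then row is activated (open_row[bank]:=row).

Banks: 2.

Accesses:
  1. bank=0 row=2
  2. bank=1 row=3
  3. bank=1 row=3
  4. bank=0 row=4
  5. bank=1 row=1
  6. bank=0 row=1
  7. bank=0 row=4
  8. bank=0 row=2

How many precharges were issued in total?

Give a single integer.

Answer: 5

Derivation:
Acc 1: bank0 row2 -> MISS (open row2); precharges=0
Acc 2: bank1 row3 -> MISS (open row3); precharges=0
Acc 3: bank1 row3 -> HIT
Acc 4: bank0 row4 -> MISS (open row4); precharges=1
Acc 5: bank1 row1 -> MISS (open row1); precharges=2
Acc 6: bank0 row1 -> MISS (open row1); precharges=3
Acc 7: bank0 row4 -> MISS (open row4); precharges=4
Acc 8: bank0 row2 -> MISS (open row2); precharges=5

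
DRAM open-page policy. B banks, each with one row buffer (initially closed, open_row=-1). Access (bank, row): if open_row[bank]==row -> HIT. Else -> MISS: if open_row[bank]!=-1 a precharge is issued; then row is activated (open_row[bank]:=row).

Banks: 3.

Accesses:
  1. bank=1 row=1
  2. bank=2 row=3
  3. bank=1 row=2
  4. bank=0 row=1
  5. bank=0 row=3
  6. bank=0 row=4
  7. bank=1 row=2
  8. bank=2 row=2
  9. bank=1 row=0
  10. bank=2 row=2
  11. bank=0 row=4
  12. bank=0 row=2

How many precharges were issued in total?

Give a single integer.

Acc 1: bank1 row1 -> MISS (open row1); precharges=0
Acc 2: bank2 row3 -> MISS (open row3); precharges=0
Acc 3: bank1 row2 -> MISS (open row2); precharges=1
Acc 4: bank0 row1 -> MISS (open row1); precharges=1
Acc 5: bank0 row3 -> MISS (open row3); precharges=2
Acc 6: bank0 row4 -> MISS (open row4); precharges=3
Acc 7: bank1 row2 -> HIT
Acc 8: bank2 row2 -> MISS (open row2); precharges=4
Acc 9: bank1 row0 -> MISS (open row0); precharges=5
Acc 10: bank2 row2 -> HIT
Acc 11: bank0 row4 -> HIT
Acc 12: bank0 row2 -> MISS (open row2); precharges=6

Answer: 6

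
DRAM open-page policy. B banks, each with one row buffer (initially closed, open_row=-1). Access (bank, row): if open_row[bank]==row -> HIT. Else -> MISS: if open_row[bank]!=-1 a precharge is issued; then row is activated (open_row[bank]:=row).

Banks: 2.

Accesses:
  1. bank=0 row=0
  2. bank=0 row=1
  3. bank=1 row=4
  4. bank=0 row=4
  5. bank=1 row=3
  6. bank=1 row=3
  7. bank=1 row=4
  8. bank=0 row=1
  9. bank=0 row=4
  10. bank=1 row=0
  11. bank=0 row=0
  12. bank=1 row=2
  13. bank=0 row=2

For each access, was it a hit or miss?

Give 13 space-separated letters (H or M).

Acc 1: bank0 row0 -> MISS (open row0); precharges=0
Acc 2: bank0 row1 -> MISS (open row1); precharges=1
Acc 3: bank1 row4 -> MISS (open row4); precharges=1
Acc 4: bank0 row4 -> MISS (open row4); precharges=2
Acc 5: bank1 row3 -> MISS (open row3); precharges=3
Acc 6: bank1 row3 -> HIT
Acc 7: bank1 row4 -> MISS (open row4); precharges=4
Acc 8: bank0 row1 -> MISS (open row1); precharges=5
Acc 9: bank0 row4 -> MISS (open row4); precharges=6
Acc 10: bank1 row0 -> MISS (open row0); precharges=7
Acc 11: bank0 row0 -> MISS (open row0); precharges=8
Acc 12: bank1 row2 -> MISS (open row2); precharges=9
Acc 13: bank0 row2 -> MISS (open row2); precharges=10

Answer: M M M M M H M M M M M M M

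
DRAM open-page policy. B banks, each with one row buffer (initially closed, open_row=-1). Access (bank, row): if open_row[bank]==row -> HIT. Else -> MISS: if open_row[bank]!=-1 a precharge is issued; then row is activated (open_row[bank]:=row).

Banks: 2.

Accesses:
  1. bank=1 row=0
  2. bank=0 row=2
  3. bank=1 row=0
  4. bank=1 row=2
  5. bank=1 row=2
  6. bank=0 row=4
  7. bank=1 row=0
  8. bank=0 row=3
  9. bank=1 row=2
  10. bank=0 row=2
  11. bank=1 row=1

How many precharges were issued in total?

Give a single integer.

Answer: 7

Derivation:
Acc 1: bank1 row0 -> MISS (open row0); precharges=0
Acc 2: bank0 row2 -> MISS (open row2); precharges=0
Acc 3: bank1 row0 -> HIT
Acc 4: bank1 row2 -> MISS (open row2); precharges=1
Acc 5: bank1 row2 -> HIT
Acc 6: bank0 row4 -> MISS (open row4); precharges=2
Acc 7: bank1 row0 -> MISS (open row0); precharges=3
Acc 8: bank0 row3 -> MISS (open row3); precharges=4
Acc 9: bank1 row2 -> MISS (open row2); precharges=5
Acc 10: bank0 row2 -> MISS (open row2); precharges=6
Acc 11: bank1 row1 -> MISS (open row1); precharges=7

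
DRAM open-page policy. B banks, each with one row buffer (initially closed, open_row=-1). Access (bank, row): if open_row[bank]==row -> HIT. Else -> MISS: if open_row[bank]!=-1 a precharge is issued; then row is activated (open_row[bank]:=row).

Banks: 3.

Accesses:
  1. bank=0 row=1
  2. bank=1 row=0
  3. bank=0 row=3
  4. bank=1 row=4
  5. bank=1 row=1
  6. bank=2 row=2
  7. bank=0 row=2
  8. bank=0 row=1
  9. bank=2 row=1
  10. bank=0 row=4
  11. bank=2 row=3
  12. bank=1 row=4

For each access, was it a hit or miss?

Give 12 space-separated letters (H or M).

Acc 1: bank0 row1 -> MISS (open row1); precharges=0
Acc 2: bank1 row0 -> MISS (open row0); precharges=0
Acc 3: bank0 row3 -> MISS (open row3); precharges=1
Acc 4: bank1 row4 -> MISS (open row4); precharges=2
Acc 5: bank1 row1 -> MISS (open row1); precharges=3
Acc 6: bank2 row2 -> MISS (open row2); precharges=3
Acc 7: bank0 row2 -> MISS (open row2); precharges=4
Acc 8: bank0 row1 -> MISS (open row1); precharges=5
Acc 9: bank2 row1 -> MISS (open row1); precharges=6
Acc 10: bank0 row4 -> MISS (open row4); precharges=7
Acc 11: bank2 row3 -> MISS (open row3); precharges=8
Acc 12: bank1 row4 -> MISS (open row4); precharges=9

Answer: M M M M M M M M M M M M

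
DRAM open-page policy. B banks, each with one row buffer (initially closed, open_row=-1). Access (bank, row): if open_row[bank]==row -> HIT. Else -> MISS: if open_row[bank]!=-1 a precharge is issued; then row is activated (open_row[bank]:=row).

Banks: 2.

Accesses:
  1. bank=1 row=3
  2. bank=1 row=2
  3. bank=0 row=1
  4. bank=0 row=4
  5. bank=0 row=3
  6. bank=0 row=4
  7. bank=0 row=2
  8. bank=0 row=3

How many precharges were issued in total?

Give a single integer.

Answer: 6

Derivation:
Acc 1: bank1 row3 -> MISS (open row3); precharges=0
Acc 2: bank1 row2 -> MISS (open row2); precharges=1
Acc 3: bank0 row1 -> MISS (open row1); precharges=1
Acc 4: bank0 row4 -> MISS (open row4); precharges=2
Acc 5: bank0 row3 -> MISS (open row3); precharges=3
Acc 6: bank0 row4 -> MISS (open row4); precharges=4
Acc 7: bank0 row2 -> MISS (open row2); precharges=5
Acc 8: bank0 row3 -> MISS (open row3); precharges=6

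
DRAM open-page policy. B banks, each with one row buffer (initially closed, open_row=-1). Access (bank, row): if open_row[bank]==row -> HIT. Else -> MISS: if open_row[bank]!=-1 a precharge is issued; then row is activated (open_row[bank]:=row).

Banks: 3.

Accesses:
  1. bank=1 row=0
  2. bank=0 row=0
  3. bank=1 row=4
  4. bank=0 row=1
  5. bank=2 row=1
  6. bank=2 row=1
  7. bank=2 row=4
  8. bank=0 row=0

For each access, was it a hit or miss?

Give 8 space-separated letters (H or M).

Acc 1: bank1 row0 -> MISS (open row0); precharges=0
Acc 2: bank0 row0 -> MISS (open row0); precharges=0
Acc 3: bank1 row4 -> MISS (open row4); precharges=1
Acc 4: bank0 row1 -> MISS (open row1); precharges=2
Acc 5: bank2 row1 -> MISS (open row1); precharges=2
Acc 6: bank2 row1 -> HIT
Acc 7: bank2 row4 -> MISS (open row4); precharges=3
Acc 8: bank0 row0 -> MISS (open row0); precharges=4

Answer: M M M M M H M M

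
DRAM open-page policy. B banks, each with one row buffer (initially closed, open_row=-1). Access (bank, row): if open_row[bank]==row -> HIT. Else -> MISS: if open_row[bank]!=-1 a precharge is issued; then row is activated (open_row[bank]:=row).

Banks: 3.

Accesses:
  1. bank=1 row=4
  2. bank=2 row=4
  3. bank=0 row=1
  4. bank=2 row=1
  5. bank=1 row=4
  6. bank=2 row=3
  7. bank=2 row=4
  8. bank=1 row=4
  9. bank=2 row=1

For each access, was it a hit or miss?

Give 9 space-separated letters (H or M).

Answer: M M M M H M M H M

Derivation:
Acc 1: bank1 row4 -> MISS (open row4); precharges=0
Acc 2: bank2 row4 -> MISS (open row4); precharges=0
Acc 3: bank0 row1 -> MISS (open row1); precharges=0
Acc 4: bank2 row1 -> MISS (open row1); precharges=1
Acc 5: bank1 row4 -> HIT
Acc 6: bank2 row3 -> MISS (open row3); precharges=2
Acc 7: bank2 row4 -> MISS (open row4); precharges=3
Acc 8: bank1 row4 -> HIT
Acc 9: bank2 row1 -> MISS (open row1); precharges=4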